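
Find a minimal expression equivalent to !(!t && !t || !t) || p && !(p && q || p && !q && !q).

t

!(!t && !t || !t) || p && !(p && q || p && !q && !q)
= !(!t && !t || !t) || p && !(p && q || p && !q)
= !(!t && !t || !t) || p && !p
= !(!t || !t) || p && !p
= !!t || p && !p
= !!t
= t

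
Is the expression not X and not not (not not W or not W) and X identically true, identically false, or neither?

not X and not not (not not W or not W) and X
= not X and not not (W or not W) and X   (double negation)
= not X and (W or not W) and X   (double negation)
= not X and X   (complement / identity)
= False   (complement)

identically false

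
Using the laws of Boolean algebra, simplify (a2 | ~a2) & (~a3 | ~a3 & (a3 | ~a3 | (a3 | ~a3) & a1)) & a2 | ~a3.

~a3

(a2 | ~a2) & (~a3 | ~a3 & (a3 | ~a3 | (a3 | ~a3) & a1)) & a2 | ~a3
= (~a3 | ~a3 & (a3 | ~a3 | (a3 | ~a3) & a1)) & a2 | ~a3   (complement / identity)
= (~a3 | ~a3 & (a3 | ~a3)) & a2 | ~a3   (absorption)
= (~a3 | ~a3) & a2 | ~a3   (complement / identity)
= ~a3 & a2 | ~a3   (idempotence)
= ~a3   (absorption)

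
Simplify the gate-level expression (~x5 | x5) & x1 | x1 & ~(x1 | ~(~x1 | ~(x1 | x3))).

(~x5 | x5) & x1 | x1 & ~(x1 | ~(~x1 | ~(x1 | x3)))
= x1 | x1 & ~(x1 | ~(~x1 | ~(x1 | x3)))   — complement / identity
= x1 | x1 & ~(x1 | x1 & (x1 | x3))   — De Morgan
= x1 | x1 & ~(x1 | x1)   — absorption
= x1 | x1 & ~x1   — idempotence
= x1   — complement / identity

x1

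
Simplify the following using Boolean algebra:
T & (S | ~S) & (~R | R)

T

T & (S | ~S) & (~R | R)
= T & (~R | R)
= T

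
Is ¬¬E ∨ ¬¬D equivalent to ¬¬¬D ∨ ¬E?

No

E1: ¬¬E ∨ ¬¬D
    = E ∨ ¬¬D   [double negation]
    = E ∨ D   [double negation]
E2: ¬¬¬D ∨ ¬E
    = ¬D ∨ ¬E   [double negation]
These differ: at D=0, E=0, E1 = 0 but E2 = 1.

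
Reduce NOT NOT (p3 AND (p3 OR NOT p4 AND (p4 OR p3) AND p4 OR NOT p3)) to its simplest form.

NOT NOT (p3 AND (p3 OR NOT p4 AND (p4 OR p3) AND p4 OR NOT p3))
= p3 AND (p3 OR NOT p4 AND (p4 OR p3) AND p4 OR NOT p3)   — double negation
= p3 AND (p3 OR NOT p4 AND p4 OR NOT p3)   — absorption
= p3 AND (p3 OR NOT p3)   — complement / identity
= p3   — complement / identity

p3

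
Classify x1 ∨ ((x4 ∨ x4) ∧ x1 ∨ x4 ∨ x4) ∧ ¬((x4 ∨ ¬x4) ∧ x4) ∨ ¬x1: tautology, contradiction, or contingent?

tautology

x1 ∨ ((x4 ∨ x4) ∧ x1 ∨ x4 ∨ x4) ∧ ¬((x4 ∨ ¬x4) ∧ x4) ∨ ¬x1
= x1 ∨ ((x4 ∨ x4) ∧ x1 ∨ x4 ∨ x4) ∧ ¬x4 ∨ ¬x1
= x1 ∨ (x4 ∨ x4) ∧ ¬x4 ∨ ¬x1
= x1 ∨ x4 ∧ ¬x4 ∨ ¬x1
= x1 ∨ ¬x1
= True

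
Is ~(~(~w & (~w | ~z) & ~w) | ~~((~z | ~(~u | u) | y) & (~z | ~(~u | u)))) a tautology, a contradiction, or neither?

neither

~(~(~w & (~w | ~z) & ~w) | ~~((~z | ~(~u | u) | y) & (~z | ~(~u | u))))
= ~(~(~w & (~w | ~z) & ~w) | ~~(~z | ~(~u | u)))   (absorption)
= ~(~(~w & (~w | ~z) & ~w) | ~(z & (~u | u)))   (De Morgan)
= ~(~(~w & (~w | ~z) & ~w) | ~z)   (complement / identity)
= ~w & (~w | ~z) & ~w & z   (De Morgan)
= ~w & ~w & z   (absorption)
= ~w & z   (idempotence)
This depends on w, z, so it is not a constant.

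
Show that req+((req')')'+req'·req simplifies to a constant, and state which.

1

req+((req')')'+req'·req
= req+((req')')'   — complement / identity
= req+req'   — double negation
= 1   — complement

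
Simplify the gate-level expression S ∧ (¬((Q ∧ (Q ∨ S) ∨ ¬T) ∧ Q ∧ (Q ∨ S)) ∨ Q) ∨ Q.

S ∨ Q

S ∧ (¬((Q ∧ (Q ∨ S) ∨ ¬T) ∧ Q ∧ (Q ∨ S)) ∨ Q) ∨ Q
= S ∧ (¬(Q ∧ (Q ∨ S)) ∨ Q) ∨ Q   — absorption
= S ∧ (¬Q ∨ Q) ∨ Q   — absorption
= S ∨ Q   — complement / identity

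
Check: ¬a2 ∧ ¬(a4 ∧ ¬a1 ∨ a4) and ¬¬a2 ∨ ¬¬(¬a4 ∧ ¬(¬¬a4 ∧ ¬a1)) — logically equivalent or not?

E1: ¬a2 ∧ ¬(a4 ∧ ¬a1 ∨ a4)
    = ¬a2 ∧ ¬a4   (absorption)
E2: ¬¬a2 ∨ ¬¬(¬a4 ∧ ¬(¬¬a4 ∧ ¬a1))
    = ¬¬a2 ∨ ¬¬(¬a4 ∧ (¬a4 ∨ a1))   (De Morgan)
    = ¬¬a2 ∨ ¬a4 ∧ (¬a4 ∨ a1)   (double negation)
    = ¬¬a2 ∨ ¬a4   (absorption)
    = a2 ∨ ¬a4   (double negation)
These differ: at a1=0, a2=1, a4=0, E1 = 0 but E2 = 1.

No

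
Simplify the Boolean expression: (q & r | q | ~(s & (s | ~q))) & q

(q & r | q | ~(s & (s | ~q))) & q
= (q & r | q | ~s) & q   — absorption
= (q | ~s) & q   — absorption
= q   — absorption

q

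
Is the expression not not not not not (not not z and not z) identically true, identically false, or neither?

not not not not not (not not z and not z)
= not not not (not not z and not z)   — double negation
= not not (not z or z)   — De Morgan
= not z or z   — double negation
= True   — complement

identically true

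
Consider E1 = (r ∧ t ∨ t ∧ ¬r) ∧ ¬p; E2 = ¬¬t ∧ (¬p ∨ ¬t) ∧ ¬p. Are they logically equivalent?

Yes

E1: (r ∧ t ∨ t ∧ ¬r) ∧ ¬p
    = t ∧ ¬p
E2: ¬¬t ∧ (¬p ∨ ¬t) ∧ ¬p
    = ¬¬t ∧ ¬p
    = t ∧ ¬p
Both reduce to t ∧ ¬p, so they are equivalent.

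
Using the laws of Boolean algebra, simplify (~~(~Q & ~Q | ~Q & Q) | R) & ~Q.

(~~(~Q & ~Q | ~Q & Q) | R) & ~Q
= (~Q & ~Q | ~Q & Q | R) & ~Q   — double negation
= (~Q & ~Q | R) & ~Q   — complement / identity
= (~Q | R) & ~Q   — idempotence
= ~Q   — absorption

~Q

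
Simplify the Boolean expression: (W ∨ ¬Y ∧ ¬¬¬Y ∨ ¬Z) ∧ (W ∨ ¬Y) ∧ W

(W ∨ ¬Y ∧ ¬¬¬Y ∨ ¬Z) ∧ (W ∨ ¬Y) ∧ W
= (W ∨ ¬Y ∧ ¬Y ∨ ¬Z) ∧ (W ∨ ¬Y) ∧ W   [double negation]
= (W ∨ ¬Y ∨ ¬Z) ∧ (W ∨ ¬Y) ∧ W   [idempotence]
= (W ∨ ¬Y) ∧ W   [absorption]
= W   [absorption]

W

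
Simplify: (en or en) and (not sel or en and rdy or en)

en

(en or en) and (not sel or en and rdy or en)
= (en or en) and (not sel or en)
= en or en and not sel
= en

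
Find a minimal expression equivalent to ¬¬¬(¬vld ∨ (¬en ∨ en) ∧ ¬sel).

¬¬¬(¬vld ∨ (¬en ∨ en) ∧ ¬sel)
= ¬¬¬(¬vld ∨ ¬sel)
= ¬(¬vld ∨ ¬sel)
= vld ∧ sel

vld ∧ sel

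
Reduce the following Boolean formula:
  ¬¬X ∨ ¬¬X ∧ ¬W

X

¬¬X ∨ ¬¬X ∧ ¬W
= ¬¬X   — absorption
= X   — double negation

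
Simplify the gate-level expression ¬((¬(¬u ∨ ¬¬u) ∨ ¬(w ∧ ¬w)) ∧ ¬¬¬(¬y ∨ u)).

¬y ∨ u

¬((¬(¬u ∨ ¬¬u) ∨ ¬(w ∧ ¬w)) ∧ ¬¬¬(¬y ∨ u))
= ¬((u ∧ ¬u ∨ ¬(w ∧ ¬w)) ∧ ¬¬¬(¬y ∨ u))
= ¬((u ∧ ¬u ∨ ¬(w ∧ ¬w)) ∧ ¬(¬y ∨ u))
= ¬(¬(w ∧ ¬w) ∧ ¬(¬y ∨ u))
= w ∧ ¬w ∨ ¬y ∨ u
= ¬y ∨ u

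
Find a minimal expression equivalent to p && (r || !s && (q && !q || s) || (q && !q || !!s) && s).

p && (r || !s && (q && !q || s) || (q && !q || !!s) && s)
= p && (r || !s && (q && !q || s) || (q && !q || s) && s)   (double negation)
= p && (r || q && !q || s)   (distribution)
= p && (r || s)   (complement / identity)

p && (r || s)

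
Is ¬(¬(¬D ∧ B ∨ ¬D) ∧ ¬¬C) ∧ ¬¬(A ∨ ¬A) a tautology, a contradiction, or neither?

neither

¬(¬(¬D ∧ B ∨ ¬D) ∧ ¬¬C) ∧ ¬¬(A ∨ ¬A)
= ¬(¬(¬D ∧ B ∨ ¬D) ∧ ¬¬C) ∧ (A ∨ ¬A)
= ¬(¬(¬D ∧ B ∨ ¬D) ∧ ¬¬C)
= ¬D ∧ B ∨ ¬D ∨ ¬C
= ¬D ∨ ¬C
This depends on C, D, so it is not a constant.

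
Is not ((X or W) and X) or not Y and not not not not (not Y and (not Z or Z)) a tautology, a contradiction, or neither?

neither

not ((X or W) and X) or not Y and not not not not (not Y and (not Z or Z))
= not ((X or W) and X) or not Y and not not not not not Y   [complement / identity]
= not ((X or W) and X) or not Y and not not not Y   [double negation]
= not ((X or W) and X) or not Y and not Y   [double negation]
= not ((X or W) and X) or not Y   [idempotence]
= not X or not Y   [absorption]
This depends on X, Y, so it is not a constant.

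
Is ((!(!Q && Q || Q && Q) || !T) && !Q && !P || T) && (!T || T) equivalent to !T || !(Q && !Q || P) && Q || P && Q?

No

E1: ((!(!Q && Q || Q && Q) || !T) && !Q && !P || T) && (!T || T)
    = ((!Q || !T) && !Q && !P || T) && (!T || T)   — distribution
    = (!Q && !P || T) && (!T || T)   — absorption
    = !Q && !P || T   — complement / identity
E2: !T || !(Q && !Q || P) && Q || P && Q
    = !T || !P && Q || P && Q   — complement / identity
    = !T || Q   — distribution
These differ: at P=1, Q=0, T=0, E1 = 0 but E2 = 1.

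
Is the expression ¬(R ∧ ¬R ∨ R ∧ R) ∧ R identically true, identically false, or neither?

identically false

¬(R ∧ ¬R ∨ R ∧ R) ∧ R
= ¬R ∧ R   (distribution)
= False   (complement)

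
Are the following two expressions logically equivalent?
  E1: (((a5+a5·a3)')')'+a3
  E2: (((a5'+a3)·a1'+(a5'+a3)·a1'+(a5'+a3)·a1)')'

E1: (((a5+a5·a3)')')'+a3
    = ((a5')')'+a3   (absorption)
    = a5'+a3   (double negation)
E2: (((a5'+a3)·a1'+(a5'+a3)·a1'+(a5'+a3)·a1)')'
    = (a5'+a3)·a1'+(a5'+a3)·a1'+(a5'+a3)·a1   (double negation)
    = (a5'+a3)·a1'+(a5'+a3)·a1   (idempotence)
    = a5'+a3   (distribution)
Both reduce to a5'+a3, so they are equivalent.

Yes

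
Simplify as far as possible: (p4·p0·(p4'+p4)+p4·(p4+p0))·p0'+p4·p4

(p4·p0·(p4'+p4)+p4·(p4+p0))·p0'+p4·p4
= (p4·p0·(p4'+p4)+p4)·p0'+p4·p4   [absorption]
= (p4·p0+p4)·p0'+p4·p4   [complement / identity]
= (p4·p0+p4)·p0'+p4   [idempotence]
= p4·p0'+p4   [absorption]
= p4   [absorption]

p4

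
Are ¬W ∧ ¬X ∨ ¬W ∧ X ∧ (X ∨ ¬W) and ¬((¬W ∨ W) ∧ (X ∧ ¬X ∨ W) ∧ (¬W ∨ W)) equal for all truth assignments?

E1: ¬W ∧ ¬X ∨ ¬W ∧ X ∧ (X ∨ ¬W)
    = ¬W ∧ ¬X ∨ ¬W ∧ X   [absorption]
    = ¬W   [distribution]
E2: ¬((¬W ∨ W) ∧ (X ∧ ¬X ∨ W) ∧ (¬W ∨ W))
    = ¬((X ∧ ¬X ∨ W) ∧ (¬W ∨ W))   [complement / identity]
    = ¬(X ∧ ¬X ∨ W)   [complement / identity]
    = ¬W   [complement / identity]
Both reduce to ¬W, so they are equivalent.

Yes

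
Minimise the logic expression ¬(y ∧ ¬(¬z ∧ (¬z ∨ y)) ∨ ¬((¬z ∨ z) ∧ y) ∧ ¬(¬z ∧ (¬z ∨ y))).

¬(y ∧ ¬(¬z ∧ (¬z ∨ y)) ∨ ¬((¬z ∨ z) ∧ y) ∧ ¬(¬z ∧ (¬z ∨ y)))
= ¬(y ∧ ¬(¬z ∧ (¬z ∨ y)) ∨ ¬y ∧ ¬(¬z ∧ (¬z ∨ y)))   [complement / identity]
= ¬¬(¬z ∧ (¬z ∨ y))   [distribution]
= ¬z ∧ (¬z ∨ y)   [double negation]
= ¬z   [absorption]

¬z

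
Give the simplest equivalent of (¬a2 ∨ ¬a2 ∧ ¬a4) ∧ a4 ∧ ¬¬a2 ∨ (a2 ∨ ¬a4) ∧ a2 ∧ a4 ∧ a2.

a4 ∧ a2

(¬a2 ∨ ¬a2 ∧ ¬a4) ∧ a4 ∧ ¬¬a2 ∨ (a2 ∨ ¬a4) ∧ a2 ∧ a4 ∧ a2
= (¬a2 ∨ ¬a2 ∧ ¬a4) ∧ a4 ∧ ¬¬a2 ∨ a2 ∧ a4 ∧ a2
= (¬a2 ∨ ¬a2 ∧ ¬a4) ∧ a4 ∧ a2 ∨ a2 ∧ a4 ∧ a2
= ¬a2 ∧ a4 ∧ a2 ∨ a2 ∧ a4 ∧ a2
= a4 ∧ a2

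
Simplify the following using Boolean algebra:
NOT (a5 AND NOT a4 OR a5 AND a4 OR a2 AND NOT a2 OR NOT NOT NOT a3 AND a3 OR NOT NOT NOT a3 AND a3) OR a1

NOT (a5 AND NOT a4 OR a5 AND a4 OR a2 AND NOT a2 OR NOT NOT NOT a3 AND a3 OR NOT NOT NOT a3 AND a3) OR a1
= NOT (a5 OR a2 AND NOT a2 OR NOT NOT NOT a3 AND a3 OR NOT NOT NOT a3 AND a3) OR a1   [distribution]
= NOT (a5 OR NOT NOT NOT a3 AND a3 OR NOT NOT NOT a3 AND a3) OR a1   [complement / identity]
= NOT (a5 OR NOT NOT NOT a3 AND a3) OR a1   [idempotence]
= NOT (a5 OR NOT a3 AND a3) OR a1   [double negation]
= NOT a5 OR a1   [complement / identity]

NOT a5 OR a1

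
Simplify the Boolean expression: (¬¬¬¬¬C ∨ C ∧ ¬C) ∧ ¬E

(¬¬¬¬¬C ∨ C ∧ ¬C) ∧ ¬E
= (¬¬¬C ∨ C ∧ ¬C) ∧ ¬E   [double negation]
= ¬¬¬C ∧ ¬E   [complement / identity]
= ¬C ∧ ¬E   [double negation]

¬C ∧ ¬E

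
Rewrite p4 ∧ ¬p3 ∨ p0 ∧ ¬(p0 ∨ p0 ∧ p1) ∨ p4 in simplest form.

p4 ∧ ¬p3 ∨ p0 ∧ ¬(p0 ∨ p0 ∧ p1) ∨ p4
= p4 ∧ ¬p3 ∨ p0 ∧ ¬p0 ∨ p4   — absorption
= p4 ∧ ¬p3 ∨ p4   — complement / identity
= p4   — absorption

p4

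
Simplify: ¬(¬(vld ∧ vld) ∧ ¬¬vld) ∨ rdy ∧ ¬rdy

¬(¬(vld ∧ vld) ∧ ¬¬vld) ∨ rdy ∧ ¬rdy
= vld ∧ vld ∨ ¬vld ∨ rdy ∧ ¬rdy   — De Morgan
= vld ∨ ¬vld ∨ rdy ∧ ¬rdy   — idempotence
= vld ∨ ¬vld   — complement / identity
= True   — complement

True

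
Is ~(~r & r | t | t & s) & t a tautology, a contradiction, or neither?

contradiction

~(~r & r | t | t & s) & t
= ~(t | t & s) & t   (complement / identity)
= ~t & t   (absorption)
= 0   (complement)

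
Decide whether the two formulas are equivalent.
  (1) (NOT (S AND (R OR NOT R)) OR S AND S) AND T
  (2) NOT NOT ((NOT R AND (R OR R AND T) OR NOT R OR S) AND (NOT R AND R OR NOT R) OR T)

E1: (NOT (S AND (R OR NOT R)) OR S AND S) AND T
    = (NOT (S AND (R OR NOT R)) OR S) AND T   (idempotence)
    = (NOT S OR S) AND T   (complement / identity)
    = T   (complement / identity)
E2: NOT NOT ((NOT R AND (R OR R AND T) OR NOT R OR S) AND (NOT R AND R OR NOT R) OR T)
    = NOT NOT ((NOT R AND R OR NOT R OR S) AND (NOT R AND R OR NOT R) OR T)   (absorption)
    = NOT NOT (NOT R AND R OR NOT R OR T)   (absorption)
    = NOT NOT (NOT R OR T)   (complement / identity)
    = NOT R OR T   (double negation)
These differ: at R=0, S=1, T=0, E1 = 0 but E2 = 1.

No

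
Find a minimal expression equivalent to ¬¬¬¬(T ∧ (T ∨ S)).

T

¬¬¬¬(T ∧ (T ∨ S))
= ¬¬(T ∧ (T ∨ S))   (double negation)
= ¬¬T   (absorption)
= T   (double negation)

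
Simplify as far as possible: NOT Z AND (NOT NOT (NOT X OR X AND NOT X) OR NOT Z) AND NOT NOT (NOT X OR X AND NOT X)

NOT Z AND NOT X

NOT Z AND (NOT NOT (NOT X OR X AND NOT X) OR NOT Z) AND NOT NOT (NOT X OR X AND NOT X)
= NOT Z AND NOT NOT (NOT X OR X AND NOT X)
= NOT Z AND (NOT X OR X AND NOT X)
= NOT Z AND NOT X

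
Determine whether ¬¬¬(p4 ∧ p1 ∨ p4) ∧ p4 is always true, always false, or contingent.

always false

¬¬¬(p4 ∧ p1 ∨ p4) ∧ p4
= ¬¬¬p4 ∧ p4   (absorption)
= ¬p4 ∧ p4   (double negation)
= False   (complement)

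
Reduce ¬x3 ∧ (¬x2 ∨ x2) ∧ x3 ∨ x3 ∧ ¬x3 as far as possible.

¬x3 ∧ (¬x2 ∨ x2) ∧ x3 ∨ x3 ∧ ¬x3
= ¬x3 ∧ x3 ∨ x3 ∧ ¬x3   [complement / identity]
= (x3 ∨ x3) ∧ ¬x3   [distribution]
= x3 ∧ ¬x3   [idempotence]
= False   [complement]

False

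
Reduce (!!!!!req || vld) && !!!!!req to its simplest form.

!req

(!!!!!req || vld) && !!!!!req
= !!!!!req   [absorption]
= !!!req   [double negation]
= !req   [double negation]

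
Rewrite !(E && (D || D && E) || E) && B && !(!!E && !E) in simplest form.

!E && B

!(E && (D || D && E) || E) && B && !(!!E && !E)
= !(E && (D || D && E) || E) && B && (!E || E)
= !(E && D || E) && B && (!E || E)
= !E && B && (!E || E)
= !E && B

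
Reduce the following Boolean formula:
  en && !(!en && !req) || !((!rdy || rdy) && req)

en || !req

en && !(!en && !req) || !((!rdy || rdy) && req)
= en && (en || req) || !((!rdy || rdy) && req)   — De Morgan
= en && (en || req) || !req   — complement / identity
= en || !req   — absorption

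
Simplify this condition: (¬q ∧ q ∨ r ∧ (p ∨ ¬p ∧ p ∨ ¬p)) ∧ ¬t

(¬q ∧ q ∨ r ∧ (p ∨ ¬p ∧ p ∨ ¬p)) ∧ ¬t
= r ∧ (p ∨ ¬p ∧ p ∨ ¬p) ∧ ¬t   (complement / identity)
= r ∧ (p ∨ ¬p) ∧ ¬t   (complement / identity)
= r ∧ ¬t   (complement / identity)

r ∧ ¬t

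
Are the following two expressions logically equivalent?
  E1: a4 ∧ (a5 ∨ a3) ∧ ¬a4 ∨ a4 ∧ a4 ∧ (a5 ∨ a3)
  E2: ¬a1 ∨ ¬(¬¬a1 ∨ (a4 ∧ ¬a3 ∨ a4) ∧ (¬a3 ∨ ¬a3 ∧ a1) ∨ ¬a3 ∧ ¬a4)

E1: a4 ∧ (a5 ∨ a3) ∧ ¬a4 ∨ a4 ∧ a4 ∧ (a5 ∨ a3)
    = a4 ∧ (a5 ∨ a3)
E2: ¬a1 ∨ ¬(¬¬a1 ∨ (a4 ∧ ¬a3 ∨ a4) ∧ (¬a3 ∨ ¬a3 ∧ a1) ∨ ¬a3 ∧ ¬a4)
    = ¬a1 ∨ ¬(¬¬a1 ∨ a4 ∧ (¬a3 ∨ ¬a3 ∧ a1) ∨ ¬a3 ∧ ¬a4)
    = ¬a1 ∨ ¬(¬¬a1 ∨ a4 ∧ ¬a3 ∨ ¬a3 ∧ ¬a4)
    = ¬a1 ∨ ¬(¬¬a1 ∨ ¬a3)
    = ¬a1 ∨ ¬a1 ∧ a3
    = ¬a1
These differ: at a1=0, a3=1, a4=0, a5=0, E1 = 0 but E2 = 1.

No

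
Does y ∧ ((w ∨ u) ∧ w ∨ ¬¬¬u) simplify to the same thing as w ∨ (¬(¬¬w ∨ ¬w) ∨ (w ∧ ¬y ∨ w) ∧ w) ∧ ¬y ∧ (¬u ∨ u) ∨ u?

E1: y ∧ ((w ∨ u) ∧ w ∨ ¬¬¬u)
    = y ∧ ((w ∨ u) ∧ w ∨ ¬u)   [double negation]
    = y ∧ (w ∨ ¬u)   [absorption]
E2: w ∨ (¬(¬¬w ∨ ¬w) ∨ (w ∧ ¬y ∨ w) ∧ w) ∧ ¬y ∧ (¬u ∨ u) ∨ u
    = w ∨ (¬w ∧ w ∨ (w ∧ ¬y ∨ w) ∧ w) ∧ ¬y ∧ (¬u ∨ u) ∨ u   [De Morgan]
    = w ∨ (¬w ∧ w ∨ w ∧ w) ∧ ¬y ∧ (¬u ∨ u) ∨ u   [absorption]
    = w ∨ w ∧ ¬y ∧ (¬u ∨ u) ∨ u   [distribution]
    = w ∨ w ∧ ¬y ∨ u   [complement / identity]
    = w ∨ u   [absorption]
These differ: at u=1, w=0, y=0, E1 = 0 but E2 = 1.

No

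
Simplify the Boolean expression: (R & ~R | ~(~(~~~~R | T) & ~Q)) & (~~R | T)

R | T

(R & ~R | ~(~(~~~~R | T) & ~Q)) & (~~R | T)
= (R & ~R | ~~~~R | T | Q) & (~~R | T)   [De Morgan]
= (~~~~R | T | Q) & (~~R | T)   [complement / identity]
= (~~R | T | Q) & (~~R | T)   [double negation]
= ~~R | T   [absorption]
= R | T   [double negation]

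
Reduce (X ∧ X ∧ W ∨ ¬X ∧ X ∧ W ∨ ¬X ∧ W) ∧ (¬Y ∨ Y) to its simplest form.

(X ∧ X ∧ W ∨ ¬X ∧ X ∧ W ∨ ¬X ∧ W) ∧ (¬Y ∨ Y)
= X ∧ X ∧ W ∨ ¬X ∧ X ∧ W ∨ ¬X ∧ W   [complement / identity]
= X ∧ W ∨ ¬X ∧ W   [distribution]
= W   [distribution]

W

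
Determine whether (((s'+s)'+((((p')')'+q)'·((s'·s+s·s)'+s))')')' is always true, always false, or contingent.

(((s'+s)'+((((p')')'+q)'·((s'·s+s·s)'+s))')')'
= (((s'+s)'+((p'+q)'·((s'·s+s·s)'+s))')')'   [double negation]
= (((s'+s)'+((p'+q)'·(s'+s))')')'   [distribution]
= (((s'+s)'+((p'+q)')')')'   [complement / identity]
= ((s'+s)·(p'+q)')'   [De Morgan]
= ((p'+q)')'   [complement / identity]
= p'+q   [double negation]
This depends on p, q, so it is not a constant.

contingent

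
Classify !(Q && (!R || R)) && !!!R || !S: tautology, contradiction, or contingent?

!(Q && (!R || R)) && !!!R || !S
= !Q && !!!R || !S   — complement / identity
= !Q && !R || !S   — double negation
This depends on Q, R, S, so it is not a constant.

contingent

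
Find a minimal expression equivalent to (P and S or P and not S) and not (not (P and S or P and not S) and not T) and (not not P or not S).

(P and S or P and not S) and not (not (P and S or P and not S) and not T) and (not not P or not S)
= (P and S or P and not S) and (P and S or P and not S or T) and (not not P or not S)   (De Morgan)
= (P and S or P and not S) and (not not P or not S)   (absorption)
= P and (not not P or not S)   (distribution)
= P and (P or not S)   (double negation)
= P   (absorption)

P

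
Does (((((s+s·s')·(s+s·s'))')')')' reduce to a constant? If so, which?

(((((s+s·s')·(s+s·s'))')')')'
= (((s+s·s')·(s+s·s'))')'   [double negation]
= (s+s·s')·(s+s·s')   [double negation]
= s+s·s'   [idempotence]
= s   [complement / identity]
This depends on s, so it is not a constant.

no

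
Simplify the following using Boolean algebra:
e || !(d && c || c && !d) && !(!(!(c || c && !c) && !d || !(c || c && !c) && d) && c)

e || !(d && c || c && !d) && !(!(!(c || c && !c) && !d || !(c || c && !c) && d) && c)
= e || !(d && c || c && !d) && !(!!(c || c && !c) && c)   — distribution
= e || !(d && c || c && !d) && !(!!c && c)   — complement / identity
= e || !c && !(!!c && c)   — distribution
= e || !c && !(c && c)   — double negation
= e || !c && !c   — idempotence
= e || !c   — idempotence

e || !c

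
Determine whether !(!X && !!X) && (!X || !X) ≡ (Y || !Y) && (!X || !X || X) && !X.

E1: !(!X && !!X) && (!X || !X)
    = (X || !X) && (!X || !X)   — De Morgan
    = (X || !X) && !X   — idempotence
    = !X   — complement / identity
E2: (Y || !Y) && (!X || !X || X) && !X
    = (Y || !Y) && (!X || X) && !X   — idempotence
    = (Y || !Y) && !X   — complement / identity
    = !X   — complement / identity
Both reduce to !X, so they are equivalent.

Yes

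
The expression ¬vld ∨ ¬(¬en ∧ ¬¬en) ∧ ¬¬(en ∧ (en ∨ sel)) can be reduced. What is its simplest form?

¬vld ∨ en

¬vld ∨ ¬(¬en ∧ ¬¬en) ∧ ¬¬(en ∧ (en ∨ sel))
= ¬vld ∨ ¬(¬en ∧ ¬¬en) ∧ ¬¬en   — absorption
= ¬vld ∨ (en ∨ ¬en) ∧ ¬¬en   — De Morgan
= ¬vld ∨ ¬¬en   — complement / identity
= ¬vld ∨ en   — double negation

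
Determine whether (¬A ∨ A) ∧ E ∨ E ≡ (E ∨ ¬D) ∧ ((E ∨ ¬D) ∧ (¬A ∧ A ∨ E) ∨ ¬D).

E1: (¬A ∨ A) ∧ E ∨ E
    = E ∨ E   [complement / identity]
    = E   [idempotence]
E2: (E ∨ ¬D) ∧ ((E ∨ ¬D) ∧ (¬A ∧ A ∨ E) ∨ ¬D)
    = (E ∨ ¬D) ∧ ((E ∨ ¬D) ∧ E ∨ ¬D)   [complement / identity]
    = (E ∨ ¬D) ∧ (E ∨ ¬D)   [absorption]
    = E ∨ ¬D   [idempotence]
These differ: at A=0, D=0, E=0, E1 = 0 but E2 = 1.

No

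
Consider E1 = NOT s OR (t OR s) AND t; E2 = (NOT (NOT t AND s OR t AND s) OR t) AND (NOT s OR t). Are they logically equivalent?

Yes

E1: NOT s OR (t OR s) AND t
    = NOT s OR t   (absorption)
E2: (NOT (NOT t AND s OR t AND s) OR t) AND (NOT s OR t)
    = (NOT s OR t) AND (NOT s OR t)   (distribution)
    = NOT s OR t   (idempotence)
Both reduce to NOT s OR t, so they are equivalent.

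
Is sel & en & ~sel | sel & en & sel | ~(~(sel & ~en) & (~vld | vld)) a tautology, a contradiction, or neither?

sel & en & ~sel | sel & en & sel | ~(~(sel & ~en) & (~vld | vld))
= sel & en | ~(~(sel & ~en) & (~vld | vld))
= sel & en | ~~(sel & ~en)
= sel & en | sel & ~en
= sel
This depends on sel, so it is not a constant.

neither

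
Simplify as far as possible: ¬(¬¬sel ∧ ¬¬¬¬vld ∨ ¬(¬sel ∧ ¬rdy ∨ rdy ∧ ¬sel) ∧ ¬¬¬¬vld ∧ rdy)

¬(¬¬sel ∧ ¬¬¬¬vld ∨ ¬(¬sel ∧ ¬rdy ∨ rdy ∧ ¬sel) ∧ ¬¬¬¬vld ∧ rdy)
= ¬(¬¬sel ∧ ¬¬¬¬vld ∨ ¬¬sel ∧ ¬¬¬¬vld ∧ rdy)   — distribution
= ¬(¬¬sel ∧ ¬¬¬¬vld)   — absorption
= ¬(¬¬sel ∧ ¬¬vld)   — double negation
= ¬sel ∨ ¬vld   — De Morgan

¬sel ∨ ¬vld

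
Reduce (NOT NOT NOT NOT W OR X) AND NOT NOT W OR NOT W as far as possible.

TRUE

(NOT NOT NOT NOT W OR X) AND NOT NOT W OR NOT W
= (NOT NOT W OR X) AND NOT NOT W OR NOT W   (double negation)
= NOT NOT W OR NOT W   (absorption)
= W OR NOT W   (double negation)
= TRUE   (complement)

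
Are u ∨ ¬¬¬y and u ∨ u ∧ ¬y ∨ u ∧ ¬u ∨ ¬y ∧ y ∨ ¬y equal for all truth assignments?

Yes

E1: u ∨ ¬¬¬y
    = u ∨ ¬y   [double negation]
E2: u ∨ u ∧ ¬y ∨ u ∧ ¬u ∨ ¬y ∧ y ∨ ¬y
    = u ∨ u ∧ ¬y ∨ u ∧ ¬u ∨ ¬y   [complement / identity]
    = u ∨ u ∧ ¬u ∨ ¬y   [absorption]
    = u ∨ ¬y   [complement / identity]
Both reduce to u ∨ ¬y, so they are equivalent.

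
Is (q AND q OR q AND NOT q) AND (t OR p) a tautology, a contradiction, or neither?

(q AND q OR q AND NOT q) AND (t OR p)
= (q OR q AND NOT q) AND (t OR p)   — idempotence
= q AND (t OR p)   — complement / identity
This depends on p, q, t, so it is not a constant.

neither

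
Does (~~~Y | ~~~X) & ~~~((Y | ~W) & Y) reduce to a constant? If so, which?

(~~~Y | ~~~X) & ~~~((Y | ~W) & Y)
= (~Y | ~~~X) & ~~~((Y | ~W) & Y)   — double negation
= (~Y | ~~~X) & ~~~Y   — absorption
= (~Y | ~~~X) & ~Y   — double negation
= (~Y | ~X) & ~Y   — double negation
= ~Y   — absorption
This depends on Y, so it is not a constant.

no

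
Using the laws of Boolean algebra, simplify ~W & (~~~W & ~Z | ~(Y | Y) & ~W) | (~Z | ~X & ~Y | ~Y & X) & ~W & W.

~W & (~~~W & ~Z | ~(Y | Y) & ~W) | (~Z | ~X & ~Y | ~Y & X) & ~W & W
= ~W & (~~~W & ~Z | ~(Y | Y) & ~W) | (~Z | ~Y) & ~W & W
= ~W & (~W & ~Z | ~(Y | Y) & ~W) | (~Z | ~Y) & ~W & W
= ~W & (~W & ~Z | ~Y & ~W) | (~Z | ~Y) & ~W & W
= ~W & (~Z | ~Y) & ~W | (~Z | ~Y) & ~W & W
= (~Z | ~Y) & ~W

(~Z | ~Y) & ~W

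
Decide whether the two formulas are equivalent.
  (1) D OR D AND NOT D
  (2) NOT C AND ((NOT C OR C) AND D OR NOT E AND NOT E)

No

E1: D OR D AND NOT D
    = D   (complement / identity)
E2: NOT C AND ((NOT C OR C) AND D OR NOT E AND NOT E)
    = NOT C AND ((NOT C OR C) AND D OR NOT E)   (idempotence)
    = NOT C AND (D OR NOT E)   (complement / identity)
These differ: at C=0, D=0, E=0, E1 = 0 but E2 = 1.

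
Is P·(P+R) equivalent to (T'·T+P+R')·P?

Yes

E1: P·(P+R)
    = P   (absorption)
E2: (T'·T+P+R')·P
    = (P+R')·P   (complement / identity)
    = P   (absorption)
Both reduce to P, so they are equivalent.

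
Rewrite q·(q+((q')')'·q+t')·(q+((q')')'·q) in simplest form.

q·(q+((q')')'·q+t')·(q+((q')')'·q)
= q·(q+((q')')'·q)   (absorption)
= q·(q+q'·q)   (double negation)
= q·q   (complement / identity)
= q   (idempotence)

q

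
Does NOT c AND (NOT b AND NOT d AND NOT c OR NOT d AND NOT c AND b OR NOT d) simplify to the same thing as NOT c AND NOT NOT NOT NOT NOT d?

E1: NOT c AND (NOT b AND NOT d AND NOT c OR NOT d AND NOT c AND b OR NOT d)
    = NOT c AND (NOT d AND NOT c OR NOT d)
    = NOT c AND NOT d
E2: NOT c AND NOT NOT NOT NOT NOT d
    = NOT c AND NOT NOT NOT d
    = NOT c AND NOT d
Both reduce to NOT c AND NOT d, so they are equivalent.

Yes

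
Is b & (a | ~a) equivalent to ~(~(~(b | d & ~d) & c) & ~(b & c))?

No

E1: b & (a | ~a)
    = b
E2: ~(~(~(b | d & ~d) & c) & ~(b & c))
    = ~(~(~b & c) & ~(b & c))
    = ~b & c | b & c
    = c
These differ: at a=0, b=1, c=0, d=0, E1 = 1 but E2 = 0.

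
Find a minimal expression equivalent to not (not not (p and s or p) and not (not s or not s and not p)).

not p or not s

not (not not (p and s or p) and not (not s or not s and not p))
= not (p and s or p) or not s or not s and not p   [De Morgan]
= not (p and s or p) or not s   [absorption]
= not p or not s   [absorption]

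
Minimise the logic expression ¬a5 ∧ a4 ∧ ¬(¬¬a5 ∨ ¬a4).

¬a5 ∧ a4

¬a5 ∧ a4 ∧ ¬(¬¬a5 ∨ ¬a4)
= ¬a5 ∧ a4 ∧ ¬a5 ∧ a4   (De Morgan)
= ¬a5 ∧ a4   (idempotence)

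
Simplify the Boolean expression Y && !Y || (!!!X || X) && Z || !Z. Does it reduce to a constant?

Y && !Y || (!!!X || X) && Z || !Z
= Y && !Y || (!X || X) && Z || !Z
= (!X || X) && Z || !Z
= Z || !Z
= true

true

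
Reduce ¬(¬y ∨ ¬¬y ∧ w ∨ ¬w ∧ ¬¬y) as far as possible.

False

¬(¬y ∨ ¬¬y ∧ w ∨ ¬w ∧ ¬¬y)
= ¬(¬y ∨ ¬¬y)   (distribution)
= y ∧ ¬y   (De Morgan)
= False   (complement)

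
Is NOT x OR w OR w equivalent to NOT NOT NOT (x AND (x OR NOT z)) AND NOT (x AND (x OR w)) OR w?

E1: NOT x OR w OR w
    = NOT x OR w   — idempotence
E2: NOT NOT NOT (x AND (x OR NOT z)) AND NOT (x AND (x OR w)) OR w
    = NOT NOT NOT x AND NOT (x AND (x OR w)) OR w   — absorption
    = NOT x AND NOT (x AND (x OR w)) OR w   — double negation
    = NOT x AND NOT x OR w   — absorption
    = NOT x OR w   — idempotence
Both reduce to NOT x OR w, so they are equivalent.

Yes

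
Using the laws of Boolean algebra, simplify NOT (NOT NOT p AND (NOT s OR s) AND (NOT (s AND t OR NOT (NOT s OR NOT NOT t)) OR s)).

NOT (NOT NOT p AND (NOT s OR s) AND (NOT (s AND t OR NOT (NOT s OR NOT NOT t)) OR s))
= NOT (NOT NOT p AND (NOT s OR s) AND (NOT (s AND t OR s AND NOT t) OR s))
= NOT (p AND (NOT s OR s) AND (NOT (s AND t OR s AND NOT t) OR s))
= NOT (p AND (NOT s OR s) AND (NOT s OR s))
= NOT (p AND (NOT s OR s))
= NOT p

NOT p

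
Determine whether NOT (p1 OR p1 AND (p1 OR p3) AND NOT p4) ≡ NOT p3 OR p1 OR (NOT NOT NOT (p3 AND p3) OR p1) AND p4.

E1: NOT (p1 OR p1 AND (p1 OR p3) AND NOT p4)
    = NOT (p1 OR p1 AND NOT p4)   — absorption
    = NOT p1   — absorption
E2: NOT p3 OR p1 OR (NOT NOT NOT (p3 AND p3) OR p1) AND p4
    = NOT p3 OR p1 OR (NOT NOT NOT p3 OR p1) AND p4   — idempotence
    = NOT p3 OR p1 OR (NOT p3 OR p1) AND p4   — double negation
    = NOT p3 OR p1   — absorption
These differ: at p1=1, p3=1, p4=0, E1 = 0 but E2 = 1.

No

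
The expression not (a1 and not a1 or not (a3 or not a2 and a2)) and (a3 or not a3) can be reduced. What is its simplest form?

a3

not (a1 and not a1 or not (a3 or not a2 and a2)) and (a3 or not a3)
= not not (a3 or not a2 and a2) and (a3 or not a3)
= (a3 or not a2 and a2) and (a3 or not a3)
= a3 or not a2 and a2
= a3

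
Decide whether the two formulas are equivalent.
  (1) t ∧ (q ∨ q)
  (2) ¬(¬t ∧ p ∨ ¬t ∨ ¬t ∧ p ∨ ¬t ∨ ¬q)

E1: t ∧ (q ∨ q)
    = t ∧ q   (idempotence)
E2: ¬(¬t ∧ p ∨ ¬t ∨ ¬t ∧ p ∨ ¬t ∨ ¬q)
    = ¬(¬t ∧ p ∨ ¬t ∨ ¬q)   (idempotence)
    = ¬(¬t ∨ ¬q)   (absorption)
    = t ∧ q   (De Morgan)
Both reduce to t ∧ q, so they are equivalent.

Yes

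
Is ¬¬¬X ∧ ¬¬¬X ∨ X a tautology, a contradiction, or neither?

tautology

¬¬¬X ∧ ¬¬¬X ∨ X
= ¬¬¬X ∨ X   [idempotence]
= ¬X ∨ X   [double negation]
= True   [complement]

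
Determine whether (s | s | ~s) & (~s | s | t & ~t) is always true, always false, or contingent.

always true

(s | s | ~s) & (~s | s | t & ~t)
= (s | ~s) & (~s | s | t & ~t)   [idempotence]
= ~s | s | t & ~t   [complement / identity]
= ~s | s   [complement / identity]
= 1   [complement]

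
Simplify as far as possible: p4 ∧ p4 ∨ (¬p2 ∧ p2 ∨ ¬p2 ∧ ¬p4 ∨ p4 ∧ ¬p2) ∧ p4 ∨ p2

p4 ∧ p4 ∨ (¬p2 ∧ p2 ∨ ¬p2 ∧ ¬p4 ∨ p4 ∧ ¬p2) ∧ p4 ∨ p2
= p4 ∧ p4 ∨ (¬p2 ∧ ¬p4 ∨ p4 ∧ ¬p2) ∧ p4 ∨ p2   — complement / identity
= p4 ∧ p4 ∨ ¬p2 ∧ p4 ∨ p2   — distribution
= p4 ∧ (p4 ∨ ¬p2) ∨ p2   — distribution
= p4 ∨ p2   — absorption

p4 ∨ p2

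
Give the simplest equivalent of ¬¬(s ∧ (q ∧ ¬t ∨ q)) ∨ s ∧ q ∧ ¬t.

s ∧ q

¬¬(s ∧ (q ∧ ¬t ∨ q)) ∨ s ∧ q ∧ ¬t
= s ∧ (q ∧ ¬t ∨ q) ∨ s ∧ q ∧ ¬t   [double negation]
= s ∧ q ∨ s ∧ q ∧ ¬t   [absorption]
= s ∧ q   [absorption]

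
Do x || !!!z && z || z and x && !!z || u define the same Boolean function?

No

E1: x || !!!z && z || z
    = x || !z && z || z   — double negation
    = x || z   — complement / identity
E2: x && !!z || u
    = x && z || u   — double negation
These differ: at u=0, x=1, z=0, E1 = 1 but E2 = 0.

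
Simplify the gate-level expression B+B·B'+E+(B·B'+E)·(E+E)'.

B+B·B'+E+(B·B'+E)·(E+E)'
= B+B·B'+E+(B·B'+E)·E'   — idempotence
= B+B·B'+E   — absorption
= B+E   — complement / identity

B+E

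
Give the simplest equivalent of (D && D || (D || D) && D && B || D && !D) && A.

(D && D || (D || D) && D && B || D && !D) && A
= (D && D || D && D && B || D && !D) && A   (idempotence)
= (D && D || D && !D) && A   (absorption)
= D && A   (distribution)

D && A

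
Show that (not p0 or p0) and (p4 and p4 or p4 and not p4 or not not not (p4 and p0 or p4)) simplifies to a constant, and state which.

(not p0 or p0) and (p4 and p4 or p4 and not p4 or not not not (p4 and p0 or p4))
= (not p0 or p0) and (p4 and p4 or p4 and not p4 or not (p4 and p0 or p4))   [double negation]
= p4 and p4 or p4 and not p4 or not (p4 and p0 or p4)   [complement / identity]
= p4 and p4 or p4 and not p4 or not p4   [absorption]
= p4 or not p4   [distribution]
= True   [complement]

True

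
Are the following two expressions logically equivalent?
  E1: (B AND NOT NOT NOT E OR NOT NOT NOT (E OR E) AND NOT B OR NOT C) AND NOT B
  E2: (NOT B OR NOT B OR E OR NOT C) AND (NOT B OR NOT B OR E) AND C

No

E1: (B AND NOT NOT NOT E OR NOT NOT NOT (E OR E) AND NOT B OR NOT C) AND NOT B
    = (B AND NOT NOT NOT E OR NOT NOT NOT E AND NOT B OR NOT C) AND NOT B   [idempotence]
    = (NOT NOT NOT E OR NOT C) AND NOT B   [distribution]
    = (NOT E OR NOT C) AND NOT B   [double negation]
E2: (NOT B OR NOT B OR E OR NOT C) AND (NOT B OR NOT B OR E) AND C
    = (NOT B OR NOT B OR E) AND C   [absorption]
    = (NOT B OR E) AND C   [idempotence]
These differ: at B=0, C=0, E=1, E1 = 1 but E2 = 0.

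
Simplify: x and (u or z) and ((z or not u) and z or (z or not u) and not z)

x and z

x and (u or z) and ((z or not u) and z or (z or not u) and not z)
= x and (u or z) and (z or not u)   (distribution)
= x and (u and not u or z)   (distribution)
= x and z   (complement / identity)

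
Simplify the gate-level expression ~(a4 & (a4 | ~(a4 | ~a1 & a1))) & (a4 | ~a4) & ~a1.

~(a4 & (a4 | ~(a4 | ~a1 & a1))) & (a4 | ~a4) & ~a1
= ~(a4 & (a4 | ~a4)) & (a4 | ~a4) & ~a1
= ~(a4 & (a4 | ~a4)) & ~a1
= ~a4 & ~a1

~a4 & ~a1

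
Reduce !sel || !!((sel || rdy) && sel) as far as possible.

!sel || !!((sel || rdy) && sel)
= !sel || (sel || rdy) && sel   — double negation
= !sel || sel   — absorption
= true   — complement

true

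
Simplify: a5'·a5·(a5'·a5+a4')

0

a5'·a5·(a5'·a5+a4')
= a5'·a5
= 0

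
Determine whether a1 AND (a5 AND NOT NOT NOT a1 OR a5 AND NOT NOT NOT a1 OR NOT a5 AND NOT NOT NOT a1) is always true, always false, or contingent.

a1 AND (a5 AND NOT NOT NOT a1 OR a5 AND NOT NOT NOT a1 OR NOT a5 AND NOT NOT NOT a1)
= a1 AND (a5 AND NOT NOT NOT a1 OR NOT a5 AND NOT NOT NOT a1)   [idempotence]
= a1 AND NOT NOT NOT a1   [distribution]
= a1 AND NOT a1   [double negation]
= FALSE   [complement]

always false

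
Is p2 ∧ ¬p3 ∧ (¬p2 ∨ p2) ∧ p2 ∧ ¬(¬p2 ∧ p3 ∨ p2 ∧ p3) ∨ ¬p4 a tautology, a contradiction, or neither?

neither

p2 ∧ ¬p3 ∧ (¬p2 ∨ p2) ∧ p2 ∧ ¬(¬p2 ∧ p3 ∨ p2 ∧ p3) ∨ ¬p4
= p2 ∧ ¬p3 ∧ p2 ∧ ¬(¬p2 ∧ p3 ∨ p2 ∧ p3) ∨ ¬p4   [complement / identity]
= p2 ∧ ¬p3 ∧ p2 ∧ ¬p3 ∨ ¬p4   [distribution]
= p2 ∧ ¬p3 ∨ ¬p4   [idempotence]
This depends on p2, p3, p4, so it is not a constant.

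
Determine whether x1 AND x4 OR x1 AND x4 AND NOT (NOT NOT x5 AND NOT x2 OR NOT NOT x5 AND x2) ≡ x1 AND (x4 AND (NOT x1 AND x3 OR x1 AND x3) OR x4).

Yes

E1: x1 AND x4 OR x1 AND x4 AND NOT (NOT NOT x5 AND NOT x2 OR NOT NOT x5 AND x2)
    = x1 AND x4 OR x1 AND x4 AND NOT NOT NOT x5   (distribution)
    = x1 AND x4 OR x1 AND x4 AND NOT x5   (double negation)
    = x1 AND x4   (absorption)
E2: x1 AND (x4 AND (NOT x1 AND x3 OR x1 AND x3) OR x4)
    = x1 AND (x4 AND x3 OR x4)   (distribution)
    = x1 AND x4   (absorption)
Both reduce to x1 AND x4, so they are equivalent.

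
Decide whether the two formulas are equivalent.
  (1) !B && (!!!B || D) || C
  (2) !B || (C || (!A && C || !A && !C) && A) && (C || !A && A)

E1: !B && (!!!B || D) || C
    = !B && (!B || D) || C   (double negation)
    = !B || C   (absorption)
E2: !B || (C || (!A && C || !A && !C) && A) && (C || !A && A)
    = !B || (C || !A && A) && (C || !A && A)   (distribution)
    = !B || C || !A && A   (idempotence)
    = !B || C   (complement / identity)
Both reduce to !B || C, so they are equivalent.

Yes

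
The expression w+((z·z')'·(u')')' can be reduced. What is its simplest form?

w+u'

w+((z·z')'·(u')')'
= w+z·z'+u'   [De Morgan]
= w+u'   [complement / identity]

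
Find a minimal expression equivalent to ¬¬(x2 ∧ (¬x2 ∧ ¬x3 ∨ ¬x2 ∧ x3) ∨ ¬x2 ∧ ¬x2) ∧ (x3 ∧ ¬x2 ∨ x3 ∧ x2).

¬¬(x2 ∧ (¬x2 ∧ ¬x3 ∨ ¬x2 ∧ x3) ∨ ¬x2 ∧ ¬x2) ∧ (x3 ∧ ¬x2 ∨ x3 ∧ x2)
= ¬¬(x2 ∧ ¬x2 ∨ ¬x2 ∧ ¬x2) ∧ (x3 ∧ ¬x2 ∨ x3 ∧ x2)   — distribution
= ¬¬¬x2 ∧ (x3 ∧ ¬x2 ∨ x3 ∧ x2)   — distribution
= ¬¬¬x2 ∧ x3   — distribution
= ¬x2 ∧ x3   — double negation

¬x2 ∧ x3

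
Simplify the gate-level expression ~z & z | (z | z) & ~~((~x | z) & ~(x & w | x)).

~z & z | (z | z) & ~~((~x | z) & ~(x & w | x))
= ~z & z | (z | z) & ~~((~x | z) & ~x)   [absorption]
= ~z & z | (z | z) & ~~~x   [absorption]
= ~z & z | z & ~~~x   [idempotence]
= ~z & z | z & ~x   [double negation]
= z & ~x   [complement / identity]

z & ~x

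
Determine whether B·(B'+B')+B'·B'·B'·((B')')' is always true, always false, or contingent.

B·(B'+B')+B'·B'·B'·((B')')'
= B·(B'+B')+B'·B'·B'·B'   (double negation)
= B·(B'+B')+B'·B'   (idempotence)
= B·B'+B'·B'   (idempotence)
= B'   (distribution)
This depends on B, so it is not a constant.

contingent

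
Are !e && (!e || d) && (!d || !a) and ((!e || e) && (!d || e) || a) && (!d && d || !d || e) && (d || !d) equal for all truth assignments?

E1: !e && (!e || d) && (!d || !a)
    = !e && (!d || !a)   (absorption)
E2: ((!e || e) && (!d || e) || a) && (!d && d || !d || e) && (d || !d)
    = ((!e || e) && (!d || e) || a) && (!d && d || !d || e)   (complement / identity)
    = ((!e || e) && (!d || e) || a) && (!d || e)   (complement / identity)
    = (!d || e || a) && (!d || e)   (complement / identity)
    = !d || e   (absorption)
These differ: at a=0, d=1, e=1, E1 = 0 but E2 = 1.

No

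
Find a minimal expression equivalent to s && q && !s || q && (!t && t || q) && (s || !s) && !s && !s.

q && !s

s && q && !s || q && (!t && t || q) && (s || !s) && !s && !s
= s && q && !s || q && (!t && t || q) && !s && !s   [complement / identity]
= s && q && !s || q && q && !s && !s   [complement / identity]
= s && q && !s || q && !s && !s   [idempotence]
= q && !s   [distribution]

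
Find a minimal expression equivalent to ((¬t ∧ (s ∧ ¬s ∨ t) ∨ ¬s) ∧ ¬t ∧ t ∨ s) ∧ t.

s ∧ t

((¬t ∧ (s ∧ ¬s ∨ t) ∨ ¬s) ∧ ¬t ∧ t ∨ s) ∧ t
= ((¬t ∧ t ∨ ¬s) ∧ ¬t ∧ t ∨ s) ∧ t   (complement / identity)
= (¬t ∧ t ∨ s) ∧ t   (absorption)
= s ∧ t   (complement / identity)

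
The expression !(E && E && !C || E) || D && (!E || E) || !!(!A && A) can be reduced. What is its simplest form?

!E || D

!(E && E && !C || E) || D && (!E || E) || !!(!A && A)
= !(E && !C || E) || D && (!E || E) || !!(!A && A)   — idempotence
= !E || D && (!E || E) || !!(!A && A)   — absorption
= !E || D && (!E || E) || !A && A   — double negation
= !E || D || !A && A   — complement / identity
= !E || D   — complement / identity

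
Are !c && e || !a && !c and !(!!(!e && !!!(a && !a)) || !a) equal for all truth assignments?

No

E1: !c && e || !a && !c
    = (e || !a) && !c   (distribution)
E2: !(!!(!e && !!!(a && !a)) || !a)
    = !(!!(!e && !(a && !a)) || !a)   (double negation)
    = !(!(e || a && !a) || !a)   (De Morgan)
    = (e || a && !a) && a   (De Morgan)
    = e && a   (complement / identity)
These differ: at a=0, c=0, e=1, E1 = 1 but E2 = 0.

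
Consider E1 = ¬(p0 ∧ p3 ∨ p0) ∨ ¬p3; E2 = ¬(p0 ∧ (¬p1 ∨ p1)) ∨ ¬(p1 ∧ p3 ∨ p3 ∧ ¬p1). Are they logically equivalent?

Yes

E1: ¬(p0 ∧ p3 ∨ p0) ∨ ¬p3
    = ¬p0 ∨ ¬p3   (absorption)
E2: ¬(p0 ∧ (¬p1 ∨ p1)) ∨ ¬(p1 ∧ p3 ∨ p3 ∧ ¬p1)
    = ¬p0 ∨ ¬(p1 ∧ p3 ∨ p3 ∧ ¬p1)   (complement / identity)
    = ¬p0 ∨ ¬p3   (distribution)
Both reduce to ¬p0 ∨ ¬p3, so they are equivalent.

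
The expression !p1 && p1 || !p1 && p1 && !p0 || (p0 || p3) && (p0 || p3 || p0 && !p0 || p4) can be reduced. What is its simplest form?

!p1 && p1 || !p1 && p1 && !p0 || (p0 || p3) && (p0 || p3 || p0 && !p0 || p4)
= !p1 && p1 || !p1 && p1 && !p0 || (p0 || p3) && (p0 || p3 || p4)   [complement / identity]
= !p1 && p1 || (p0 || p3) && (p0 || p3 || p4)   [absorption]
= !p1 && p1 || p0 || p3   [absorption]
= p0 || p3   [complement / identity]

p0 || p3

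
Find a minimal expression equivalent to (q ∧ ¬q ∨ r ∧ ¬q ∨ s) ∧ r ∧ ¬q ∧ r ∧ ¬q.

r ∧ ¬q

(q ∧ ¬q ∨ r ∧ ¬q ∨ s) ∧ r ∧ ¬q ∧ r ∧ ¬q
= (r ∧ ¬q ∨ s) ∧ r ∧ ¬q ∧ r ∧ ¬q   [complement / identity]
= (r ∧ ¬q ∨ s) ∧ r ∧ ¬q   [idempotence]
= r ∧ ¬q   [absorption]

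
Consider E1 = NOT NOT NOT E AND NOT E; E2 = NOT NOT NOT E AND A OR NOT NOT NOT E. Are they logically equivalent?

E1: NOT NOT NOT E AND NOT E
    = NOT E AND NOT E
    = NOT E
E2: NOT NOT NOT E AND A OR NOT NOT NOT E
    = NOT NOT NOT E
    = NOT E
Both reduce to NOT E, so they are equivalent.

Yes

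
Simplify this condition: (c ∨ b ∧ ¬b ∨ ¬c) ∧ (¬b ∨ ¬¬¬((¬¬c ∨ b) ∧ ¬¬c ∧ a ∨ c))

(c ∨ b ∧ ¬b ∨ ¬c) ∧ (¬b ∨ ¬¬¬((¬¬c ∨ b) ∧ ¬¬c ∧ a ∨ c))
= (c ∨ ¬c) ∧ (¬b ∨ ¬¬¬((¬¬c ∨ b) ∧ ¬¬c ∧ a ∨ c))   (complement / identity)
= (c ∨ ¬c) ∧ (¬b ∨ ¬¬¬(¬¬c ∧ a ∨ c))   (absorption)
= ¬b ∨ ¬¬¬(¬¬c ∧ a ∨ c)   (complement / identity)
= ¬b ∨ ¬(¬¬c ∧ a ∨ c)   (double negation)
= ¬b ∨ ¬(c ∧ a ∨ c)   (double negation)
= ¬b ∨ ¬c   (absorption)

¬b ∨ ¬c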